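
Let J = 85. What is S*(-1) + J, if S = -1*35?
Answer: 120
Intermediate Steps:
S = -35
S*(-1) + J = -35*(-1) + 85 = 35 + 85 = 120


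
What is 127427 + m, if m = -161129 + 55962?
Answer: 22260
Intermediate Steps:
m = -105167
127427 + m = 127427 - 105167 = 22260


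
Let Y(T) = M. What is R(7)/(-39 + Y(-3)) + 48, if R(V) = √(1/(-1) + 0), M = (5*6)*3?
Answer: 48 + I/51 ≈ 48.0 + 0.019608*I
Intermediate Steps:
M = 90 (M = 30*3 = 90)
Y(T) = 90
R(V) = I (R(V) = √(-1 + 0) = √(-1) = I)
R(7)/(-39 + Y(-3)) + 48 = I/(-39 + 90) + 48 = I/51 + 48 = 48 + I/51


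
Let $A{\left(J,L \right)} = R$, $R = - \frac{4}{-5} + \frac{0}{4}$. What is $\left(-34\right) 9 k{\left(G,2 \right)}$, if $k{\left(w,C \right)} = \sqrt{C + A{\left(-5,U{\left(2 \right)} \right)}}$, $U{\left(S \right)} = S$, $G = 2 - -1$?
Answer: $- \frac{306 \sqrt{70}}{5} \approx -512.04$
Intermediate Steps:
$R = \frac{4}{5}$ ($R = \left(-4\right) \left(- \frac{1}{5}\right) + 0 \cdot \frac{1}{4} = \frac{4}{5} + 0 = \frac{4}{5} \approx 0.8$)
$G = 3$ ($G = 2 + 1 = 3$)
$A{\left(J,L \right)} = \frac{4}{5}$
$k{\left(w,C \right)} = \sqrt{\frac{4}{5} + C}$ ($k{\left(w,C \right)} = \sqrt{C + \frac{4}{5}} = \sqrt{\frac{4}{5} + C}$)
$\left(-34\right) 9 k{\left(G,2 \right)} = \left(-34\right) 9 \frac{\sqrt{20 + 25 \cdot 2}}{5} = - 306 \frac{\sqrt{20 + 50}}{5} = - 306 \frac{\sqrt{70}}{5} = - \frac{306 \sqrt{70}}{5}$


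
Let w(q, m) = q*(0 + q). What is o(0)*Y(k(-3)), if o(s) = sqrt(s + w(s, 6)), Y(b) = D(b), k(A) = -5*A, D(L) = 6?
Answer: 0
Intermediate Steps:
Y(b) = 6
w(q, m) = q**2 (w(q, m) = q*q = q**2)
o(s) = sqrt(s + s**2)
o(0)*Y(k(-3)) = sqrt(0*(1 + 0))*6 = sqrt(0*1)*6 = sqrt(0)*6 = 0*6 = 0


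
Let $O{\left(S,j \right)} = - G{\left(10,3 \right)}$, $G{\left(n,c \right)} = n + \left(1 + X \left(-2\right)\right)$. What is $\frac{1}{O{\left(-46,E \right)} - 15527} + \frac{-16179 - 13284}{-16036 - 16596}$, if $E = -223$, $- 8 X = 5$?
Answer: $\frac{1831201163}{2028307224} \approx 0.90282$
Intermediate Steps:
$X = - \frac{5}{8}$ ($X = \left(- \frac{1}{8}\right) 5 = - \frac{5}{8} \approx -0.625$)
$G{\left(n,c \right)} = \frac{9}{4} + n$ ($G{\left(n,c \right)} = n + \left(1 - - \frac{5}{4}\right) = n + \left(1 + \frac{5}{4}\right) = n + \frac{9}{4} = \frac{9}{4} + n$)
$O{\left(S,j \right)} = - \frac{49}{4}$ ($O{\left(S,j \right)} = - (\frac{9}{4} + 10) = \left(-1\right) \frac{49}{4} = - \frac{49}{4}$)
$\frac{1}{O{\left(-46,E \right)} - 15527} + \frac{-16179 - 13284}{-16036 - 16596} = \frac{1}{- \frac{49}{4} - 15527} + \frac{-16179 - 13284}{-16036 - 16596} = \frac{1}{- \frac{62157}{4}} - \frac{29463}{-32632} = - \frac{4}{62157} - - \frac{29463}{32632} = - \frac{4}{62157} + \frac{29463}{32632} = \frac{1831201163}{2028307224}$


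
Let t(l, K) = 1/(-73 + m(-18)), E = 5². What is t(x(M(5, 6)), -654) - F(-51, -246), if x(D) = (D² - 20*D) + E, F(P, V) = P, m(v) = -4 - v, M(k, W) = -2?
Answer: 3008/59 ≈ 50.983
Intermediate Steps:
E = 25
x(D) = 25 + D² - 20*D (x(D) = (D² - 20*D) + 25 = 25 + D² - 20*D)
t(l, K) = -1/59 (t(l, K) = 1/(-73 + (-4 - 1*(-18))) = 1/(-73 + (-4 + 18)) = 1/(-73 + 14) = 1/(-59) = -1/59)
t(x(M(5, 6)), -654) - F(-51, -246) = -1/59 - 1*(-51) = -1/59 + 51 = 3008/59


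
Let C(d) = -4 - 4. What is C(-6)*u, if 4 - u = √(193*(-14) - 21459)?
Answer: -32 + 8*I*√24161 ≈ -32.0 + 1243.5*I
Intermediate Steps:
u = 4 - I*√24161 (u = 4 - √(193*(-14) - 21459) = 4 - √(-2702 - 21459) = 4 - √(-24161) = 4 - I*√24161 ≈ 4.0 - 155.44*I)
C(d) = -8
C(-6)*u = -8*(4 - I*√24161) = -32 + 8*I*√24161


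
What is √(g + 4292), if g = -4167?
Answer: 5*√5 ≈ 11.180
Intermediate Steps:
√(g + 4292) = √(-4167 + 4292) = √125 = 5*√5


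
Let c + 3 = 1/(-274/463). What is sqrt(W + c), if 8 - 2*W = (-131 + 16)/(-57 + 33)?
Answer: I*sqrt(8339601)/1644 ≈ 1.7566*I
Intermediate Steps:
W = 77/48 (W = 4 - (-131 + 16)/(2*(-57 + 33)) = 4 - (-115)/(2*(-24)) = 4 - (-115)*(-1)/(2*24) = 4 - 1/2*115/24 = 4 - 115/48 = 77/48 ≈ 1.6042)
c = -1285/274 (c = -3 + 1/(-274/463) = -3 - 463/274 = -1285/274 ≈ -4.6898)
sqrt(W + c) = sqrt(77/48 - 1285/274) = sqrt(-20291/6576) = I*sqrt(8339601)/1644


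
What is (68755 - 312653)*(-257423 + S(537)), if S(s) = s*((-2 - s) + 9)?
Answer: 132200764634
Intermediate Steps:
S(s) = s*(7 - s)
(68755 - 312653)*(-257423 + S(537)) = (68755 - 312653)*(-257423 + 537*(7 - 1*537)) = -243898*(-257423 + 537*(7 - 537)) = -243898*(-257423 + 537*(-530)) = -243898*(-257423 - 284610) = -243898*(-542033) = 132200764634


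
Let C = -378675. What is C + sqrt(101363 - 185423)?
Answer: -378675 + 6*I*sqrt(2335) ≈ -3.7868e+5 + 289.93*I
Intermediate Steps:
C + sqrt(101363 - 185423) = -378675 + sqrt(101363 - 185423) = -378675 + sqrt(-84060) = -378675 + 6*I*sqrt(2335)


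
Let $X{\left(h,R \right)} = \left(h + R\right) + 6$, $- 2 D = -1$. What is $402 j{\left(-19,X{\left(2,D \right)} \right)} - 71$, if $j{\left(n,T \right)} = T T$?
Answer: $\frac{57947}{2} \approx 28974.0$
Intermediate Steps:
$D = \frac{1}{2}$ ($D = \left(- \frac{1}{2}\right) \left(-1\right) = \frac{1}{2} \approx 0.5$)
$X{\left(h,R \right)} = 6 + R + h$ ($X{\left(h,R \right)} = \left(R + h\right) + 6 = 6 + R + h$)
$j{\left(n,T \right)} = T^{2}$
$402 j{\left(-19,X{\left(2,D \right)} \right)} - 71 = 402 \left(6 + \frac{1}{2} + 2\right)^{2} - 71 = 402 \left(\frac{17}{2}\right)^{2} - 71 = 402 \cdot \frac{289}{4} - 71 = \frac{58089}{2} - 71 = \frac{57947}{2}$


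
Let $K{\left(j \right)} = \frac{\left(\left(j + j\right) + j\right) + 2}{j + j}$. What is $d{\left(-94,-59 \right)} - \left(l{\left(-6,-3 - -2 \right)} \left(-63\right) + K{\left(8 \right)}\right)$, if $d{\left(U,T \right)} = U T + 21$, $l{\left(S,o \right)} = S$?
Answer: $\frac{41499}{8} \approx 5187.4$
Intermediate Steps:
$K{\left(j \right)} = \frac{2 + 3 j}{2 j}$ ($K{\left(j \right)} = \frac{\left(2 j + j\right) + 2}{2 j} = \left(3 j + 2\right) \frac{1}{2 j} = \left(2 + 3 j\right) \frac{1}{2 j} = \frac{2 + 3 j}{2 j}$)
$d{\left(U,T \right)} = 21 + T U$ ($d{\left(U,T \right)} = T U + 21 = 21 + T U$)
$d{\left(-94,-59 \right)} - \left(l{\left(-6,-3 - -2 \right)} \left(-63\right) + K{\left(8 \right)}\right) = \left(21 - -5546\right) - \left(\left(-6\right) \left(-63\right) + \left(\frac{3}{2} + \frac{1}{8}\right)\right) = \left(21 + 5546\right) - \left(378 + \left(\frac{3}{2} + \frac{1}{8}\right)\right) = 5567 - \left(378 + \frac{13}{8}\right) = 5567 - \frac{3037}{8} = \frac{41499}{8}$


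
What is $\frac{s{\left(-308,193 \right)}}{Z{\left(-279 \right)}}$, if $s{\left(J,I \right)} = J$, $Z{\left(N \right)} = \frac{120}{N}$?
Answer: $\frac{7161}{10} \approx 716.1$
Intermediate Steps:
$\frac{s{\left(-308,193 \right)}}{Z{\left(-279 \right)}} = - \frac{308}{120 \frac{1}{-279}} = - \frac{308}{120 \left(- \frac{1}{279}\right)} = - \frac{308}{- \frac{40}{93}} = \left(-308\right) \left(- \frac{93}{40}\right) = \frac{7161}{10}$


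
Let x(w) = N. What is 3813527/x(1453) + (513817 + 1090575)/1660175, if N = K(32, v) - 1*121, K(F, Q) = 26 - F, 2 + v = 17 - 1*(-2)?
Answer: -6330918429441/210842225 ≈ -30027.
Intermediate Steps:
v = 17 (v = -2 + (17 - 1*(-2)) = -2 + (17 + 2) = -2 + 19 = 17)
N = -127 (N = (26 - 1*32) - 1*121 = (26 - 32) - 121 = -6 - 121 = -127)
x(w) = -127
3813527/x(1453) + (513817 + 1090575)/1660175 = 3813527/(-127) + (513817 + 1090575)/1660175 = 3813527*(-1/127) + 1604392*(1/1660175) = -3813527/127 + 1604392/1660175 = -6330918429441/210842225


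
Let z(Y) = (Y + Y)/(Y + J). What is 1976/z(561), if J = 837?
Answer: 460408/187 ≈ 2462.1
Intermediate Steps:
z(Y) = 2*Y/(837 + Y) (z(Y) = (Y + Y)/(Y + 837) = (2*Y)/(837 + Y) = 2*Y/(837 + Y))
1976/z(561) = 1976/((2*561/(837 + 561))) = 1976/((2*561/1398)) = 1976/((2*561*(1/1398))) = 1976/(187/233) = 1976*(233/187) = 460408/187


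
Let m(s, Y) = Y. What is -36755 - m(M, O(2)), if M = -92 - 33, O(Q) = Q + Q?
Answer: -36759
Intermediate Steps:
O(Q) = 2*Q
M = -125
-36755 - m(M, O(2)) = -36755 - 2*2 = -36755 - 1*4 = -36755 - 4 = -36759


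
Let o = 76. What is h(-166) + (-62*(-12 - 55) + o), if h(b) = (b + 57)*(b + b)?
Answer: 40418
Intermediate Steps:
h(b) = 2*b*(57 + b) (h(b) = (57 + b)*(2*b) = 2*b*(57 + b))
h(-166) + (-62*(-12 - 55) + o) = 2*(-166)*(57 - 166) + (-62*(-12 - 55) + 76) = 2*(-166)*(-109) + (-62*(-67) + 76) = 36188 + (4154 + 76) = 36188 + 4230 = 40418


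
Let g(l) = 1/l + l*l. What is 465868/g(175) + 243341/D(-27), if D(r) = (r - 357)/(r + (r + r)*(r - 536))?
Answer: -825285512882425/42875008 ≈ -1.9249e+7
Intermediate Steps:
D(r) = (-357 + r)/(r + 2*r*(-536 + r)) (D(r) = (-357 + r)/(r + (2*r)*(-536 + r)) = (-357 + r)/(r + 2*r*(-536 + r)))
g(l) = 1/l + l²
465868/g(175) + 243341/D(-27) = 465868/(((1 + 175³)/175)) + 243341/(((-357 - 27)/((-27)*(-1071 + 2*(-27))))) = 465868/(((1 + 5359375)/175)) + 243341/((-1/27*(-384)/(-1071 - 54))) = 465868/(((1/175)*5359376)) + 243341/((-1/27*(-384)/(-1125))) = 465868/(5359376/175) + 243341/((-1/27*(-1/1125)*(-384))) = 465868*(175/5359376) + 243341/(-128/10125) = 20381725/1339844 + 243341*(-10125/128) = 20381725/1339844 - 2463827625/128 = -825285512882425/42875008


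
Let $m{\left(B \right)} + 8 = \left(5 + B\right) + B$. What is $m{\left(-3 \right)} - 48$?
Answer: $-57$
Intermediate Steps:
$m{\left(B \right)} = -3 + 2 B$ ($m{\left(B \right)} = -8 + \left(\left(5 + B\right) + B\right) = -8 + \left(5 + 2 B\right) = -3 + 2 B$)
$m{\left(-3 \right)} - 48 = \left(-3 + 2 \left(-3\right)\right) - 48 = \left(-3 - 6\right) - 48 = -9 - 48 = -57$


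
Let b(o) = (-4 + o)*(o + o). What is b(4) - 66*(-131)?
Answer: 8646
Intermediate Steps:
b(o) = 2*o*(-4 + o) (b(o) = (-4 + o)*(2*o) = 2*o*(-4 + o))
b(4) - 66*(-131) = 2*4*(-4 + 4) - 66*(-131) = 2*4*0 + 8646 = 0 + 8646 = 8646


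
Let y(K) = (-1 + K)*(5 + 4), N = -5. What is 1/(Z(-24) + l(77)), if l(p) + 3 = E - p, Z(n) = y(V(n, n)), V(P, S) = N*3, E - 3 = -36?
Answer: -1/257 ≈ -0.0038911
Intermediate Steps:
E = -33 (E = 3 - 36 = -33)
V(P, S) = -15 (V(P, S) = -5*3 = -15)
y(K) = -9 + 9*K (y(K) = (-1 + K)*9 = -9 + 9*K)
Z(n) = -144 (Z(n) = -9 + 9*(-15) = -9 - 135 = -144)
l(p) = -36 - p (l(p) = -3 + (-33 - p) = -36 - p)
1/(Z(-24) + l(77)) = 1/(-144 + (-36 - 1*77)) = 1/(-144 + (-36 - 77)) = 1/(-144 - 113) = 1/(-257) = -1/257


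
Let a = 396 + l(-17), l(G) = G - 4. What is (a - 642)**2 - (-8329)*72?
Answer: 670977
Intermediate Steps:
l(G) = -4 + G
a = 375 (a = 396 + (-4 - 17) = 396 - 21 = 375)
(a - 642)**2 - (-8329)*72 = (375 - 642)**2 - (-8329)*72 = (-267)**2 - 1*(-599688) = 71289 + 599688 = 670977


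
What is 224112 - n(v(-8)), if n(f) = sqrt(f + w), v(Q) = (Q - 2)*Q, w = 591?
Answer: 224112 - sqrt(671) ≈ 2.2409e+5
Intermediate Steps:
v(Q) = Q*(-2 + Q) (v(Q) = (-2 + Q)*Q = Q*(-2 + Q))
n(f) = sqrt(591 + f) (n(f) = sqrt(f + 591) = sqrt(591 + f))
224112 - n(v(-8)) = 224112 - sqrt(591 - 8*(-2 - 8)) = 224112 - sqrt(591 - 8*(-10)) = 224112 - sqrt(591 + 80) = 224112 - sqrt(671)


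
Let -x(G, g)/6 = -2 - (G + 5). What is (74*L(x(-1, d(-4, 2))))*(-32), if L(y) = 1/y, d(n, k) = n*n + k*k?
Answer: -592/9 ≈ -65.778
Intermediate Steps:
d(n, k) = k² + n² (d(n, k) = n² + k² = k² + n²)
x(G, g) = 42 + 6*G (x(G, g) = -6*(-2 - (G + 5)) = -6*(-2 - (5 + G)) = -6*(-2 + (-5 - G)) = -6*(-7 - G) = 42 + 6*G)
(74*L(x(-1, d(-4, 2))))*(-32) = (74/(42 + 6*(-1)))*(-32) = (74/(42 - 6))*(-32) = (74/36)*(-32) = (74*(1/36))*(-32) = (37/18)*(-32) = -592/9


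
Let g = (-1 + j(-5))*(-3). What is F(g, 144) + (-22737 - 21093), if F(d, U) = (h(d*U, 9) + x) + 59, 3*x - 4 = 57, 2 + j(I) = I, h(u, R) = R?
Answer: -131225/3 ≈ -43742.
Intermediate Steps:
j(I) = -2 + I
x = 61/3 (x = 4/3 + (1/3)*57 = 4/3 + 19 = 61/3 ≈ 20.333)
g = 24 (g = (-1 + (-2 - 5))*(-3) = (-1 - 7)*(-3) = -8*(-3) = 24)
F(d, U) = 265/3 (F(d, U) = (9 + 61/3) + 59 = 88/3 + 59 = 265/3)
F(g, 144) + (-22737 - 21093) = 265/3 + (-22737 - 21093) = 265/3 - 43830 = -131225/3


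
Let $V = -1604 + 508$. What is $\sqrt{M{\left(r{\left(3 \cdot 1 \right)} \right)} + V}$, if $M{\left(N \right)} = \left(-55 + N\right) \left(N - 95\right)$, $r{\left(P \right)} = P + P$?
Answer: $\sqrt{3265} \approx 57.14$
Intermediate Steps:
$r{\left(P \right)} = 2 P$
$V = -1096$
$M{\left(N \right)} = \left(-95 + N\right) \left(-55 + N\right)$ ($M{\left(N \right)} = \left(-55 + N\right) \left(-95 + N\right) = \left(-95 + N\right) \left(-55 + N\right)$)
$\sqrt{M{\left(r{\left(3 \cdot 1 \right)} \right)} + V} = \sqrt{\left(5225 + \left(2 \cdot 3 \cdot 1\right)^{2} - 150 \cdot 2 \cdot 3 \cdot 1\right) - 1096} = \sqrt{\left(5225 + \left(2 \cdot 3\right)^{2} - 150 \cdot 2 \cdot 3\right) - 1096} = \sqrt{\left(5225 + 6^{2} - 900\right) - 1096} = \sqrt{\left(5225 + 36 - 900\right) - 1096} = \sqrt{4361 - 1096} = \sqrt{3265}$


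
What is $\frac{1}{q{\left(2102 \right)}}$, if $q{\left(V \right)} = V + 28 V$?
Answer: $\frac{1}{60958} \approx 1.6405 \cdot 10^{-5}$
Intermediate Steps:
$q{\left(V \right)} = 29 V$
$\frac{1}{q{\left(2102 \right)}} = \frac{1}{29 \cdot 2102} = \frac{1}{60958}$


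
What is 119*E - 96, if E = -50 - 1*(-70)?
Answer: 2284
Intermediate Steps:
E = 20 (E = -50 + 70 = 20)
119*E - 96 = 119*20 - 96 = 2380 - 96 = 2284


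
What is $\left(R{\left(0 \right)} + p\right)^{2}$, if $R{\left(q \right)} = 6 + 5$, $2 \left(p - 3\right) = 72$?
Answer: $2500$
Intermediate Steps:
$p = 39$ ($p = 3 + \frac{1}{2} \cdot 72 = 3 + 36 = 39$)
$R{\left(q \right)} = 11$
$\left(R{\left(0 \right)} + p\right)^{2} = \left(11 + 39\right)^{2} = 50^{2} = 2500$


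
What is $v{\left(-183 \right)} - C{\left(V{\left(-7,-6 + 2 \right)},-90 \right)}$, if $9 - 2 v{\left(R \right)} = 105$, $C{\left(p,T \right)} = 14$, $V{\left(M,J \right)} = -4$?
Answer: $-62$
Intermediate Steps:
$v{\left(R \right)} = -48$ ($v{\left(R \right)} = \frac{9}{2} - \frac{105}{2} = -48$)
$v{\left(-183 \right)} - C{\left(V{\left(-7,-6 + 2 \right)},-90 \right)} = -48 - 14 = -62$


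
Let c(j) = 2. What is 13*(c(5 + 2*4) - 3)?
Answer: -13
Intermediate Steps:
13*(c(5 + 2*4) - 3) = 13*(2 - 3) = 13*(-1) = -13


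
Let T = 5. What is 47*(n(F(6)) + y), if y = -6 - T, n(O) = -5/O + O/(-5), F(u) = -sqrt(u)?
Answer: -517 + 1457*sqrt(6)/30 ≈ -398.04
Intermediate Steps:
n(O) = -5/O - O/5 (n(O) = -5/O + O*(-1/5) = -5/O - O/5)
y = -11 (y = -6 - 1*5 = -6 - 5 = -11)
47*(n(F(6)) + y) = 47*((-5*(-sqrt(6)/6) - (-1)*sqrt(6)/5) - 11) = 47*((-(-5)*sqrt(6)/6 + sqrt(6)/5) - 11) = 47*((5*sqrt(6)/6 + sqrt(6)/5) - 11) = 47*(31*sqrt(6)/30 - 11) = 47*(-11 + 31*sqrt(6)/30) = -517 + 1457*sqrt(6)/30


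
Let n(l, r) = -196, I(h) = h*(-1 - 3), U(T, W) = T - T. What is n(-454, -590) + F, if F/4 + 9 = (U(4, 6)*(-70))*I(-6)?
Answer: -232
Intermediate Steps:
U(T, W) = 0
I(h) = -4*h (I(h) = h*(-4) = -4*h)
F = -36 (F = -36 + 4*((0*(-70))*(-4*(-6))) = -36 + 4*(0*24) = -36 + 4*0 = -36 + 0 = -36)
n(-454, -590) + F = -196 - 36 = -232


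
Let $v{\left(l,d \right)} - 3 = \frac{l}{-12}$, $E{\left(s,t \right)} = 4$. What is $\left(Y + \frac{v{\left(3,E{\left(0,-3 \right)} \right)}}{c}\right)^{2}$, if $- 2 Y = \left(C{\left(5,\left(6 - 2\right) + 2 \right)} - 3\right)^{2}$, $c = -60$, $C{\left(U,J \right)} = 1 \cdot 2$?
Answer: $\frac{17161}{57600} \approx 0.29793$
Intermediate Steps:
$C{\left(U,J \right)} = 2$
$v{\left(l,d \right)} = 3 - \frac{l}{12}$ ($v{\left(l,d \right)} = 3 + \frac{l}{-12} = 3 + l \left(- \frac{1}{12}\right) = 3 - \frac{l}{12}$)
$Y = - \frac{1}{2}$ ($Y = - \frac{\left(2 - 3\right)^{2}}{2} = - \frac{\left(-1\right)^{2}}{2} = \left(- \frac{1}{2}\right) 1 = - \frac{1}{2} \approx -0.5$)
$\left(Y + \frac{v{\left(3,E{\left(0,-3 \right)} \right)}}{c}\right)^{2} = \left(- \frac{1}{2} + \frac{3 - \frac{1}{4}}{-60}\right)^{2} = \left(- \frac{1}{2} + \left(3 - \frac{1}{4}\right) \left(- \frac{1}{60}\right)\right)^{2} = \left(- \frac{1}{2} + \frac{11}{4} \left(- \frac{1}{60}\right)\right)^{2} = \left(- \frac{1}{2} - \frac{11}{240}\right)^{2} = \left(- \frac{131}{240}\right)^{2} = \frac{17161}{57600}$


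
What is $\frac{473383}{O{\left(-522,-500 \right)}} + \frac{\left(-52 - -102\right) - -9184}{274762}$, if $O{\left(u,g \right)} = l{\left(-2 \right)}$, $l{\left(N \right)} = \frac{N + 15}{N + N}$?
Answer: $- \frac{260135259671}{1785953} \approx -1.4566 \cdot 10^{5}$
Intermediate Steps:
$l{\left(N \right)} = \frac{15 + N}{2 N}$
$O{\left(u,g \right)} = - \frac{13}{4}$ ($O{\left(u,g \right)} = \frac{15 - 2}{2 \left(-2\right)} = \frac{1}{2} \left(- \frac{1}{2}\right) 13 = - \frac{13}{4}$)
$\frac{473383}{O{\left(-522,-500 \right)}} + \frac{\left(-52 - -102\right) - -9184}{274762} = \frac{473383}{- \frac{13}{4}} + \frac{\left(-52 - -102\right) - -9184}{274762} = 473383 \left(- \frac{4}{13}\right) + \left(\left(-52 + 102\right) + 9184\right) \frac{1}{274762} = - \frac{1893532}{13} + \left(50 + 9184\right) \frac{1}{274762} = - \frac{1893532}{13} + 9234 \cdot \frac{1}{274762} = - \frac{1893532}{13} + \frac{4617}{137381} = - \frac{260135259671}{1785953}$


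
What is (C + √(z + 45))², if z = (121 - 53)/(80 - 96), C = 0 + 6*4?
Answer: (48 + √163)²/4 ≈ 923.16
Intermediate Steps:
C = 24 (C = 0 + 24 = 24)
z = -17/4 (z = 68/(-16) = 68*(-1/16) = -17/4 ≈ -4.2500)
(C + √(z + 45))² = (24 + √(-17/4 + 45))² = (24 + √(163/4))² = (24 + √163/2)²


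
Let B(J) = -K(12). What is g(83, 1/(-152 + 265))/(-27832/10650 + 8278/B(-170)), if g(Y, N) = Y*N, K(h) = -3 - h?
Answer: 6225/4654922 ≈ 0.0013373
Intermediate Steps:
B(J) = 15 (B(J) = -(-3 - 1*12) = -(-3 - 12) = -1*(-15) = 15)
g(Y, N) = N*Y
g(83, 1/(-152 + 265))/(-27832/10650 + 8278/B(-170)) = (83/(-152 + 265))/(-27832/10650 + 8278/15) = (83/113)/(-27832*1/10650 + 8278*(1/15)) = ((1/113)*83)/(-196/75 + 8278/15) = 83/(113*(41194/75)) = (83/113)*(75/41194) = 6225/4654922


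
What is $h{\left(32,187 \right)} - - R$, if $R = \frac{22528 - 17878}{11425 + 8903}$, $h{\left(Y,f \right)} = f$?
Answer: $\frac{634331}{3388} \approx 187.23$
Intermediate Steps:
$R = \frac{775}{3388}$ ($R = \frac{4650}{20328} = 4650 \cdot \frac{1}{20328} = \frac{775}{3388} \approx 0.22875$)
$h{\left(32,187 \right)} - - R = 187 - \left(-1\right) \frac{775}{3388} = 187 - - \frac{775}{3388} = 187 + \frac{775}{3388} = \frac{634331}{3388}$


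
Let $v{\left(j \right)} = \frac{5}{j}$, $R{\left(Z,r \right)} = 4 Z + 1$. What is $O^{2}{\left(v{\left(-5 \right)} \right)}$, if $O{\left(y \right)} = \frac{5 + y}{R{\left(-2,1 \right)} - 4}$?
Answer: $\frac{16}{121} \approx 0.13223$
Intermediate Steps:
$R{\left(Z,r \right)} = 1 + 4 Z$
$O{\left(y \right)} = - \frac{5}{11} - \frac{y}{11}$ ($O{\left(y \right)} = \frac{5 + y}{\left(1 + 4 \left(-2\right)\right) - 4} = \frac{5 + y}{\left(1 - 8\right) - 4} = \frac{5 + y}{-7 - 4} = \frac{5 + y}{-11} = \left(5 + y\right) \left(- \frac{1}{11}\right) = - \frac{5}{11} - \frac{y}{11}$)
$O^{2}{\left(v{\left(-5 \right)} \right)} = \left(- \frac{5}{11} - \frac{5 \frac{1}{-5}}{11}\right)^{2} = \left(- \frac{5}{11} - \frac{5 \left(- \frac{1}{5}\right)}{11}\right)^{2} = \left(- \frac{5}{11} - - \frac{1}{11}\right)^{2} = \left(- \frac{5}{11} + \frac{1}{11}\right)^{2} = \left(- \frac{4}{11}\right)^{2} = \frac{16}{121}$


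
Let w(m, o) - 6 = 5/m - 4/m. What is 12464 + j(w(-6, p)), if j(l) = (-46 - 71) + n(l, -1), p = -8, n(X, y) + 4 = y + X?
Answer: 74087/6 ≈ 12348.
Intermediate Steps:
n(X, y) = -4 + X + y (n(X, y) = -4 + (y + X) = -4 + (X + y) = -4 + X + y)
w(m, o) = 6 + 1/m (w(m, o) = 6 + (5/m - 4/m) = 6 + 1/m)
j(l) = -122 + l (j(l) = (-46 - 71) + (-4 + l - 1) = -117 + (-5 + l) = -122 + l)
12464 + j(w(-6, p)) = 12464 + (-122 + (6 + 1/(-6))) = 12464 + (-122 + (6 - 1/6)) = 12464 + (-122 + 35/6) = 12464 - 697/6 = 74087/6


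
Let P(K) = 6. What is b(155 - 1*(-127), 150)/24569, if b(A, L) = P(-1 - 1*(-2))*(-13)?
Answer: -78/24569 ≈ -0.0031747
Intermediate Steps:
b(A, L) = -78 (b(A, L) = 6*(-13) = -78)
b(155 - 1*(-127), 150)/24569 = -78/24569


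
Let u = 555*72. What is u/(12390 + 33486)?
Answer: 3330/3823 ≈ 0.87104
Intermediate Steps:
u = 39960
u/(12390 + 33486) = 39960/(12390 + 33486) = 39960/45876 = 39960*(1/45876) = 3330/3823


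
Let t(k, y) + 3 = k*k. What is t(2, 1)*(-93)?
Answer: -93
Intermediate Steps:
t(k, y) = -3 + k² (t(k, y) = -3 + k*k = -3 + k²)
t(2, 1)*(-93) = (-3 + 2²)*(-93) = (-3 + 4)*(-93) = 1*(-93) = -93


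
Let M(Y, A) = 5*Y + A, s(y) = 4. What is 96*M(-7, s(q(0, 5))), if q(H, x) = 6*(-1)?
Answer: -2976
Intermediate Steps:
q(H, x) = -6
M(Y, A) = A + 5*Y
96*M(-7, s(q(0, 5))) = 96*(4 + 5*(-7)) = 96*(4 - 35) = 96*(-31) = -2976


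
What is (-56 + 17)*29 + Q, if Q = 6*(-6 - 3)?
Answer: -1185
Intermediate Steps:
Q = -54 (Q = 6*(-9) = -54)
(-56 + 17)*29 + Q = (-56 + 17)*29 - 54 = -39*29 - 54 = -1131 - 54 = -1185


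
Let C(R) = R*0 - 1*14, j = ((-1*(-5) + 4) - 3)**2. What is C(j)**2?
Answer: 196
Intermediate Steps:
j = 36 (j = ((5 + 4) - 3)**2 = (9 - 3)**2 = 6**2 = 36)
C(R) = -14 (C(R) = 0 - 14 = -14)
C(j)**2 = (-14)**2 = 196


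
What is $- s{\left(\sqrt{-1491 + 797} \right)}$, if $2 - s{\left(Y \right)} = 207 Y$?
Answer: $-2 + 207 i \sqrt{694} \approx -2.0 + 5453.2 i$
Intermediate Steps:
$s{\left(Y \right)} = 2 - 207 Y$
$- s{\left(\sqrt{-1491 + 797} \right)} = - (2 - 207 \sqrt{-1491 + 797}) = - (2 - 207 \sqrt{-694}) = - (2 - 207 i \sqrt{694}) = -2 + 207 i \sqrt{694}$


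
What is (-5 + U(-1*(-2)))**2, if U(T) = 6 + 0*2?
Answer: 1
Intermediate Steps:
U(T) = 6 (U(T) = 6 + 0 = 6)
(-5 + U(-1*(-2)))**2 = (-5 + 6)**2 = 1**2 = 1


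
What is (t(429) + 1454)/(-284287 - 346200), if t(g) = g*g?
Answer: -185495/630487 ≈ -0.29421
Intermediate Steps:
t(g) = g²
(t(429) + 1454)/(-284287 - 346200) = (429² + 1454)/(-284287 - 346200) = (184041 + 1454)/(-630487) = 185495*(-1/630487) = -185495/630487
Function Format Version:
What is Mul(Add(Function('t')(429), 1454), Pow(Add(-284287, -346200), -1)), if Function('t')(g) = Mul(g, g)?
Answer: Rational(-185495, 630487) ≈ -0.29421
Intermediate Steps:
Function('t')(g) = Pow(g, 2)
Mul(Add(Function('t')(429), 1454), Pow(Add(-284287, -346200), -1)) = Mul(Add(Pow(429, 2), 1454), Pow(Add(-284287, -346200), -1)) = Mul(Add(184041, 1454), Pow(-630487, -1)) = Mul(185495, Rational(-1, 630487)) = Rational(-185495, 630487)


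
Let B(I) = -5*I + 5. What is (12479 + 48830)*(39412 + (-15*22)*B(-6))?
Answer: 1708191358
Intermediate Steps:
B(I) = 5 - 5*I
(12479 + 48830)*(39412 + (-15*22)*B(-6)) = (12479 + 48830)*(39412 + (-15*22)*(5 - 5*(-6))) = 61309*(39412 - 330*(5 + 30)) = 61309*(39412 - 330*35) = 61309*(39412 - 11550) = 61309*27862 = 1708191358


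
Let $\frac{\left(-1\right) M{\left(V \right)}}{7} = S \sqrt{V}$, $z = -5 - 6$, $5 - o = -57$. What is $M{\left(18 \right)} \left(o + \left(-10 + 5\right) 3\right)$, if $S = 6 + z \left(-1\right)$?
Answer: $- 16779 \sqrt{2} \approx -23729.0$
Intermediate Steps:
$o = 62$ ($o = 5 - -57 = 5 + 57 = 62$)
$z = -11$ ($z = -5 - 6 = -11$)
$S = 17$ ($S = 6 - -11 = 6 + 11 = 17$)
$M{\left(V \right)} = - 119 \sqrt{V}$ ($M{\left(V \right)} = - 7 \cdot 17 \sqrt{V} = - 119 \sqrt{V}$)
$M{\left(18 \right)} \left(o + \left(-10 + 5\right) 3\right) = - 119 \sqrt{18} \left(62 + \left(-10 + 5\right) 3\right) = - 119 \cdot 3 \sqrt{2} \left(62 - 15\right) = - 357 \sqrt{2} \left(62 - 15\right) = - 357 \sqrt{2} \cdot 47 = - 16779 \sqrt{2}$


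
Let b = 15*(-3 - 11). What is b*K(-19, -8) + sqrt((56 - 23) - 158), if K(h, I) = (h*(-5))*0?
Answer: 5*I*sqrt(5) ≈ 11.18*I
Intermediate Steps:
b = -210 (b = 15*(-14) = -210)
K(h, I) = 0 (K(h, I) = -5*h*0 = 0)
b*K(-19, -8) + sqrt((56 - 23) - 158) = -210*0 + sqrt((56 - 23) - 158) = 0 + sqrt(33 - 158) = 0 + sqrt(-125) = 0 + 5*I*sqrt(5) = 5*I*sqrt(5)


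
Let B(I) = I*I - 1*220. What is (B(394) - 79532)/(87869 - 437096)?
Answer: -75484/349227 ≈ -0.21615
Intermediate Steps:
B(I) = -220 + I² (B(I) = I² - 220 = -220 + I²)
(B(394) - 79532)/(87869 - 437096) = ((-220 + 394²) - 79532)/(87869 - 437096) = ((-220 + 155236) - 79532)/(-349227) = (155016 - 79532)*(-1/349227) = 75484*(-1/349227) = -75484/349227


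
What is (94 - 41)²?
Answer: 2809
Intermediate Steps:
(94 - 41)² = 53² = 2809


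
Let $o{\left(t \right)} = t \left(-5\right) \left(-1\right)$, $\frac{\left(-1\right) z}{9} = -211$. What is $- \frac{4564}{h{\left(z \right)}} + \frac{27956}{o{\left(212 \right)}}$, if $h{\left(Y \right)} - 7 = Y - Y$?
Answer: $- \frac{165791}{265} \approx -625.63$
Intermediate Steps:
$z = 1899$ ($z = \left(-9\right) \left(-211\right) = 1899$)
$o{\left(t \right)} = 5 t$ ($o{\left(t \right)} = - 5 t \left(-1\right) = 5 t$)
$h{\left(Y \right)} = 7$ ($h{\left(Y \right)} = 7 + \left(Y - Y\right) = 7 + 0 = 7$)
$- \frac{4564}{h{\left(z \right)}} + \frac{27956}{o{\left(212 \right)}} = - \frac{4564}{7} + \frac{27956}{5 \cdot 212} = \left(-4564\right) \frac{1}{7} + \frac{27956}{1060} = -652 + 27956 \cdot \frac{1}{1060} = -652 + \frac{6989}{265} = - \frac{165791}{265}$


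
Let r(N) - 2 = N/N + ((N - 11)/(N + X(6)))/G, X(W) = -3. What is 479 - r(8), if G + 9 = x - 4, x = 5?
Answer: 19037/40 ≈ 475.92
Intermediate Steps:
G = -8 (G = -9 + (5 - 4) = -9 + 1 = -8)
r(N) = 3 - (-11 + N)/(8*(-3 + N)) (r(N) = 2 + (N/N + ((N - 11)/(N - 3))/(-8)) = 2 + (1 + ((-11 + N)/(-3 + N))*(-1/8)) = 2 + (1 - (-11 + N)/(8*(-3 + N))) = 3 - (-11 + N)/(8*(-3 + N)))
479 - r(8) = 479 - (-61 + 23*8)/(8*(-3 + 8)) = 479 - (-61 + 184)/(8*5) = 479 - 123/(8*5) = 479 - 1*123/40 = 479 - 123/40 = 19037/40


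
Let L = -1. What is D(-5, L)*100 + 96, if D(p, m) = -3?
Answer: -204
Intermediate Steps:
D(-5, L)*100 + 96 = -3*100 + 96 = -300 + 96 = -204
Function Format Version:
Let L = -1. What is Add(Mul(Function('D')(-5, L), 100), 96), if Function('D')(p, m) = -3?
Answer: -204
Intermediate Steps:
Add(Mul(Function('D')(-5, L), 100), 96) = Add(Mul(-3, 100), 96) = Add(-300, 96) = -204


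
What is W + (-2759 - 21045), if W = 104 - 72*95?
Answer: -30540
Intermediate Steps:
W = -6736 (W = 104 - 6840 = -6736)
W + (-2759 - 21045) = -6736 + (-2759 - 21045) = -6736 - 23804 = -30540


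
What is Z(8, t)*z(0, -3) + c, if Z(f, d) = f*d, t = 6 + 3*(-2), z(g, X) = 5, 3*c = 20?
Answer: 20/3 ≈ 6.6667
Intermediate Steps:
c = 20/3 (c = (⅓)*20 = 20/3 ≈ 6.6667)
t = 0 (t = 6 - 6 = 0)
Z(f, d) = d*f
Z(8, t)*z(0, -3) + c = (0*8)*5 + 20/3 = 0*5 + 20/3 = 0 + 20/3 = 20/3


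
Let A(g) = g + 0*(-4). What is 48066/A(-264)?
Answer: -8011/44 ≈ -182.07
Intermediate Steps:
A(g) = g (A(g) = g + 0 = g)
48066/A(-264) = 48066/(-264) = 48066*(-1/264) = -8011/44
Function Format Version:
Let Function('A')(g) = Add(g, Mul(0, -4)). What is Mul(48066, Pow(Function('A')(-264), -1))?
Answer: Rational(-8011, 44) ≈ -182.07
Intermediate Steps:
Function('A')(g) = g (Function('A')(g) = Add(g, 0) = g)
Mul(48066, Pow(Function('A')(-264), -1)) = Mul(48066, Pow(-264, -1)) = Mul(48066, Rational(-1, 264)) = Rational(-8011, 44)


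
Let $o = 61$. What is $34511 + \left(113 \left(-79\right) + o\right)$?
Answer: $25645$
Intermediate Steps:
$34511 + \left(113 \left(-79\right) + o\right) = 34511 + \left(113 \left(-79\right) + 61\right) = 34511 + \left(-8927 + 61\right) = 34511 - 8866 = 25645$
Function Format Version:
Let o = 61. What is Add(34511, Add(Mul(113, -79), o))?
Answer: 25645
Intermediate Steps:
Add(34511, Add(Mul(113, -79), o)) = Add(34511, Add(Mul(113, -79), 61)) = Add(34511, Add(-8927, 61)) = Add(34511, -8866) = 25645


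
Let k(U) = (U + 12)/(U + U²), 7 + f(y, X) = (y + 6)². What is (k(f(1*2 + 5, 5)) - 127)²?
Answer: 312366974404/19368801 ≈ 16127.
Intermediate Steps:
f(y, X) = -7 + (6 + y)² (f(y, X) = -7 + (y + 6)² = -7 + (6 + y)²)
k(U) = (12 + U)/(U + U²)
(k(f(1*2 + 5, 5)) - 127)² = ((12 + (-7 + (6 + (1*2 + 5))²))/((-7 + (6 + (1*2 + 5))²)*(1 + (-7 + (6 + (1*2 + 5))²))) - 127)² = ((12 + (-7 + (6 + (2 + 5))²))/((-7 + (6 + (2 + 5))²)*(1 + (-7 + (6 + (2 + 5))²))) - 127)² = ((12 + (-7 + (6 + 7)²))/((-7 + (6 + 7)²)*(1 + (-7 + (6 + 7)²))) - 127)² = ((12 + (-7 + 13²))/((-7 + 13²)*(1 + (-7 + 13²))) - 127)² = ((12 + (-7 + 169))/((-7 + 169)*(1 + (-7 + 169))) - 127)² = ((12 + 162)/(162*(1 + 162)) - 127)² = ((1/162)*174/163 - 127)² = ((1/162)*(1/163)*174 - 127)² = (29/4401 - 127)² = (-558898/4401)² = 312366974404/19368801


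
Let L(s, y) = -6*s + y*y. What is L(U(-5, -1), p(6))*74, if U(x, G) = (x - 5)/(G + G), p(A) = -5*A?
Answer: 64380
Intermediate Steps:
U(x, G) = (-5 + x)/(2*G) (U(x, G) = (-5 + x)/((2*G)) = (-5 + x)*(1/(2*G)) = (-5 + x)/(2*G))
L(s, y) = y² - 6*s (L(s, y) = -6*s + y² = y² - 6*s)
L(U(-5, -1), p(6))*74 = ((-5*6)² - 3*(-5 - 5)/(-1))*74 = ((-30)² - 3*(-1)*(-10))*74 = (900 - 6*5)*74 = (900 - 30)*74 = 870*74 = 64380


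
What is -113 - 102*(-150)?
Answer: 15187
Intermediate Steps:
-113 - 102*(-150) = -113 + 15300 = 15187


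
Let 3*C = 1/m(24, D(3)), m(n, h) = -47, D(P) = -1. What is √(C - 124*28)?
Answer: I*√69026973/141 ≈ 58.924*I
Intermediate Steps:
C = -1/141 (C = (⅓)/(-47) = (⅓)*(-1/47) = -1/141 ≈ -0.0070922)
√(C - 124*28) = √(-1/141 - 124*28) = √(-1/141 - 3472) = √(-489553/141) = I*√69026973/141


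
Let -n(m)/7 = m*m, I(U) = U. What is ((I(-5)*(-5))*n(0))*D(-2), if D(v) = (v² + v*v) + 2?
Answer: 0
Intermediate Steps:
n(m) = -7*m² (n(m) = -7*m*m = -7*m²)
D(v) = 2 + 2*v² (D(v) = (v² + v²) + 2 = 2*v² + 2 = 2 + 2*v²)
((I(-5)*(-5))*n(0))*D(-2) = ((-5*(-5))*(-7*0²))*(2 + 2*(-2)²) = (25*(-7*0))*(2 + 2*4) = (25*0)*(2 + 8) = 0*10 = 0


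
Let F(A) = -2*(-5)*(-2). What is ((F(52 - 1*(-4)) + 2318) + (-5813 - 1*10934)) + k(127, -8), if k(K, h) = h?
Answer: -14457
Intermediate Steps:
F(A) = -20 (F(A) = 10*(-2) = -20)
((F(52 - 1*(-4)) + 2318) + (-5813 - 1*10934)) + k(127, -8) = ((-20 + 2318) + (-5813 - 1*10934)) - 8 = (2298 + (-5813 - 10934)) - 8 = (2298 - 16747) - 8 = -14449 - 8 = -14457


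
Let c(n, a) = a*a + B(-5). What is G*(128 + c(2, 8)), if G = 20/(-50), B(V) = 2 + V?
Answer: -378/5 ≈ -75.600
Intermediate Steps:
c(n, a) = -3 + a² (c(n, a) = a*a + (2 - 5) = a² - 3 = -3 + a²)
G = -⅖ (G = 20*(-1/50) = -⅖ ≈ -0.40000)
G*(128 + c(2, 8)) = -2*(128 + (-3 + 8²))/5 = -2*(128 + (-3 + 64))/5 = -2*(128 + 61)/5 = -⅖*189 = -378/5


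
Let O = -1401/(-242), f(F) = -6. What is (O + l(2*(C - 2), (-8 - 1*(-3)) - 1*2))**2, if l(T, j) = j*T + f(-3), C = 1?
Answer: 11135569/58564 ≈ 190.14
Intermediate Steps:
l(T, j) = -6 + T*j (l(T, j) = j*T - 6 = T*j - 6 = -6 + T*j)
O = 1401/242 (O = -1401*(-1/242) = 1401/242 ≈ 5.7893)
(O + l(2*(C - 2), (-8 - 1*(-3)) - 1*2))**2 = (1401/242 + (-6 + (2*(1 - 2))*((-8 - 1*(-3)) - 1*2)))**2 = (1401/242 + (-6 + (2*(-1))*((-8 + 3) - 2)))**2 = (1401/242 + (-6 - 2*(-5 - 2)))**2 = (1401/242 + (-6 - 2*(-7)))**2 = (1401/242 + (-6 + 14))**2 = (1401/242 + 8)**2 = (3337/242)**2 = 11135569/58564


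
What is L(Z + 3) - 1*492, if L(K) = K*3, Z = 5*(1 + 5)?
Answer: -393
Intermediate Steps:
Z = 30 (Z = 5*6 = 30)
L(K) = 3*K
L(Z + 3) - 1*492 = 3*(30 + 3) - 1*492 = 3*33 - 492 = 99 - 492 = -393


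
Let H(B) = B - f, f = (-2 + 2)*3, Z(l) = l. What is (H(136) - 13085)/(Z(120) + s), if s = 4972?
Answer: -12949/5092 ≈ -2.5430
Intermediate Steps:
f = 0 (f = 0*3 = 0)
H(B) = B (H(B) = B - 1*0 = B + 0 = B)
(H(136) - 13085)/(Z(120) + s) = (136 - 13085)/(120 + 4972) = -12949/5092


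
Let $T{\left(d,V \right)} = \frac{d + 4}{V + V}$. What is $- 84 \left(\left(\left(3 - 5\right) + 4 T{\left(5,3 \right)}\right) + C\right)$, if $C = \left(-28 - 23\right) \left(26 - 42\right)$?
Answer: $-68880$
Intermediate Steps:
$T{\left(d,V \right)} = \frac{4 + d}{2 V}$
$C = 816$ ($C = \left(-51\right) \left(-16\right) = 816$)
$- 84 \left(\left(\left(3 - 5\right) + 4 T{\left(5,3 \right)}\right) + C\right) = - 84 \left(\left(\left(3 - 5\right) + 4 \frac{4 + 5}{2 \cdot 3}\right) + 816\right) = - 84 \left(\left(-2 + 4 \cdot \frac{1}{2} \cdot \frac{1}{3} \cdot 9\right) + 816\right) = - 84 \left(\left(-2 + 4 \cdot \frac{3}{2}\right) + 816\right) = - 84 \left(\left(-2 + 6\right) + 816\right) = - 84 \left(4 + 816\right) = \left(-84\right) 820 = -68880$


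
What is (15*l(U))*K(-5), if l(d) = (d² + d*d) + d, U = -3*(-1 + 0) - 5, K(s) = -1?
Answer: -90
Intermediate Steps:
U = -2 (U = -3*(-1) - 5 = 3 - 5 = -2)
l(d) = d + 2*d² (l(d) = (d² + d²) + d = 2*d² + d = d + 2*d²)
(15*l(U))*K(-5) = (15*(-2*(1 + 2*(-2))))*(-1) = (15*(-2*(1 - 4)))*(-1) = (15*(-2*(-3)))*(-1) = (15*6)*(-1) = 90*(-1) = -90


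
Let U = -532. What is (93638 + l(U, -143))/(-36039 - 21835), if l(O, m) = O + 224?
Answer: -46665/28937 ≈ -1.6126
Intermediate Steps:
l(O, m) = 224 + O
(93638 + l(U, -143))/(-36039 - 21835) = (93638 + (224 - 532))/(-36039 - 21835) = (93638 - 308)/(-57874) = 93330*(-1/57874) = -46665/28937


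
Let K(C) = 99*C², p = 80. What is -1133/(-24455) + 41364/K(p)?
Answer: 9607919/86081600 ≈ 0.11161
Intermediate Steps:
-1133/(-24455) + 41364/K(p) = -1133/(-24455) + 41364/((99*80²)) = -1133*(-1/24455) + 41364/((99*6400)) = 1133/24455 + 41364/633600 = 1133/24455 + 41364*(1/633600) = 1133/24455 + 1149/17600 = 9607919/86081600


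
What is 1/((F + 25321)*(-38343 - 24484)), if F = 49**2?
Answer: -1/1741690094 ≈ -5.7415e-10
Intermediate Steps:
F = 2401
1/((F + 25321)*(-38343 - 24484)) = 1/((2401 + 25321)*(-38343 - 24484)) = 1/(27722*(-62827)) = 1/(-1741690094) = -1/1741690094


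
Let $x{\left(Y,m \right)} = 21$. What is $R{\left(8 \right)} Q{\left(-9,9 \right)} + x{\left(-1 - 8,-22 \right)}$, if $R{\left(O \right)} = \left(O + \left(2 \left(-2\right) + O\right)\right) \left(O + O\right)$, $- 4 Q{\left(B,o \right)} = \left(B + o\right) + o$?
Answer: $-411$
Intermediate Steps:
$Q{\left(B,o \right)} = - \frac{o}{2} - \frac{B}{4}$ ($Q{\left(B,o \right)} = - \frac{\left(B + o\right) + o}{4} = - \frac{B + 2 o}{4} = - \frac{o}{2} - \frac{B}{4}$)
$R{\left(O \right)} = 2 O \left(-4 + 2 O\right)$ ($R{\left(O \right)} = \left(O + \left(-4 + O\right)\right) 2 O = \left(-4 + 2 O\right) 2 O = 2 O \left(-4 + 2 O\right)$)
$R{\left(8 \right)} Q{\left(-9,9 \right)} + x{\left(-1 - 8,-22 \right)} = 4 \cdot 8 \left(-2 + 8\right) \left(\left(- \frac{1}{2}\right) 9 - - \frac{9}{4}\right) + 21 = 4 \cdot 8 \cdot 6 \left(- \frac{9}{2} + \frac{9}{4}\right) + 21 = 192 \left(- \frac{9}{4}\right) + 21 = -432 + 21 = -411$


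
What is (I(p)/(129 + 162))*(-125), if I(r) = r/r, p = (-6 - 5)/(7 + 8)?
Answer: -125/291 ≈ -0.42955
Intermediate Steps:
p = -11/15 ≈ -0.73333
I(r) = 1
(I(p)/(129 + 162))*(-125) = (1/(129 + 162))*(-125) = (1/291)*(-125) = -125/291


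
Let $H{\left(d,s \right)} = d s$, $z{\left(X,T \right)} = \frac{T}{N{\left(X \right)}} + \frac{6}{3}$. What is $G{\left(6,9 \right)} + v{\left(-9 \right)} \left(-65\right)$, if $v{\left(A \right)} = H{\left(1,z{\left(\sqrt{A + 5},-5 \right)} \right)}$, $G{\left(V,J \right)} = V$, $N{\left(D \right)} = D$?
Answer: $-124 - \frac{325 i}{2} \approx -124.0 - 162.5 i$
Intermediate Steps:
$z{\left(X,T \right)} = 2 + \frac{T}{X}$ ($z{\left(X,T \right)} = \frac{T}{X} + \frac{6}{3} = \frac{T}{X} + 6 \cdot \frac{1}{3} = \frac{T}{X} + 2 = 2 + \frac{T}{X}$)
$v{\left(A \right)} = 2 - \frac{5}{\sqrt{5 + A}}$ ($v{\left(A \right)} = 1 \left(2 - \frac{5}{\sqrt{A + 5}}\right) = 1 \left(2 - \frac{5}{\sqrt{5 + A}}\right) = 2 - \frac{5}{\sqrt{5 + A}}$)
$G{\left(6,9 \right)} + v{\left(-9 \right)} \left(-65\right) = 6 + \left(2 - \frac{5}{\sqrt{5 - 9}}\right) \left(-65\right) = 6 + \left(2 - \frac{5}{2 i}\right) \left(-65\right) = 6 + \left(2 - 5 \left(- \frac{i}{2}\right)\right) \left(-65\right) = 6 + \left(2 + \frac{5 i}{2}\right) \left(-65\right) = 6 - \left(130 + \frac{325 i}{2}\right) = -124 - \frac{325 i}{2}$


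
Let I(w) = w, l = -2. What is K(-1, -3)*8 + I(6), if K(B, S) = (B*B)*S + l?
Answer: -34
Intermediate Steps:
K(B, S) = -2 + S*B² (K(B, S) = (B*B)*S - 2 = B²*S - 2 = S*B² - 2 = -2 + S*B²)
K(-1, -3)*8 + I(6) = (-2 - 3*(-1)²)*8 + 6 = (-2 - 3*1)*8 + 6 = (-2 - 3)*8 + 6 = -5*8 + 6 = -40 + 6 = -34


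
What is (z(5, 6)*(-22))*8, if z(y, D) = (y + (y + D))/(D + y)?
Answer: -256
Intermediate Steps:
z(y, D) = (D + 2*y)/(D + y) (z(y, D) = (y + (D + y))/(D + y) = (D + 2*y)/(D + y))
(z(5, 6)*(-22))*8 = (((6 + 2*5)/(6 + 5))*(-22))*8 = (((6 + 10)/11)*(-22))*8 = (((1/11)*16)*(-22))*8 = ((16/11)*(-22))*8 = -32*8 = -256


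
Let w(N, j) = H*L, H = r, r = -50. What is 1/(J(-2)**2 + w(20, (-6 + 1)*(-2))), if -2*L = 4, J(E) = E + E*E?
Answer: 1/104 ≈ 0.0096154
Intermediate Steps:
J(E) = E + E**2
H = -50
L = -2 (L = -1/2*4 = -2)
w(N, j) = 100 (w(N, j) = -50*(-2) = 100)
1/(J(-2)**2 + w(20, (-6 + 1)*(-2))) = 1/((-2*(1 - 2))**2 + 100) = 1/((-2*(-1))**2 + 100) = 1/(2**2 + 100) = 1/(4 + 100) = 1/104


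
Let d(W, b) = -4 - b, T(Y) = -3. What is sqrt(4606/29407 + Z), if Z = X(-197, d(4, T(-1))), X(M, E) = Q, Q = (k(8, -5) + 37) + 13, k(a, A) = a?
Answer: 2*sqrt(256592879)/4201 ≈ 7.6261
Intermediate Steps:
Q = 58 (Q = (8 + 37) + 13 = 45 + 13 = 58)
X(M, E) = 58
Z = 58
sqrt(4606/29407 + Z) = sqrt(4606/29407 + 58) = sqrt(4606*(1/29407) + 58) = sqrt(658/4201 + 58) = sqrt(244316/4201) = 2*sqrt(256592879)/4201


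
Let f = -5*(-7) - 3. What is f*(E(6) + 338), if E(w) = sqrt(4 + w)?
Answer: 10816 + 32*sqrt(10) ≈ 10917.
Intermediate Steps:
f = 32 (f = 35 - 3 = 32)
f*(E(6) + 338) = 32*(sqrt(4 + 6) + 338) = 32*(sqrt(10) + 338) = 32*(338 + sqrt(10)) = 10816 + 32*sqrt(10)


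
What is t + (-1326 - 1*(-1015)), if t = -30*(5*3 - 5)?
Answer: -611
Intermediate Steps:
t = -300 (t = -30*(15 - 5) = -30*10 = -300)
t + (-1326 - 1*(-1015)) = -300 + (-1326 - 1*(-1015)) = -300 + (-1326 + 1015) = -300 - 311 = -611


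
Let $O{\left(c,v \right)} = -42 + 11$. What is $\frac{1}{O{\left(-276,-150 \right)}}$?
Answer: $- \frac{1}{31} \approx -0.032258$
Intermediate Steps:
$O{\left(c,v \right)} = -31$
$\frac{1}{O{\left(-276,-150 \right)}} = \frac{1}{-31} = - \frac{1}{31}$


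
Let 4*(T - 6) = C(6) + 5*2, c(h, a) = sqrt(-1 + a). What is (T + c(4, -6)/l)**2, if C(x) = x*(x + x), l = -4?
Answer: (106 - I*sqrt(7))**2/16 ≈ 701.81 - 35.056*I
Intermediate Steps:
C(x) = 2*x**2 (C(x) = x*(2*x) = 2*x**2)
T = 53/2 (T = 6 + (2*6**2 + 5*2)/4 = 6 + (2*36 + 10)/4 = 6 + (72 + 10)/4 = 6 + (1/4)*82 = 6 + 41/2 = 53/2 ≈ 26.500)
(T + c(4, -6)/l)**2 = (53/2 + sqrt(-1 - 6)/(-4))**2 = (53/2 + sqrt(-7)*(-1/4))**2 = (53/2 + (I*sqrt(7))*(-1/4))**2 = (53/2 - I*sqrt(7)/4)**2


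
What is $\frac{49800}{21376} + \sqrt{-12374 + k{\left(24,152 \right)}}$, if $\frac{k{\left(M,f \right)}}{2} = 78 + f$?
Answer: $\frac{6225}{2672} + i \sqrt{11914} \approx 2.3297 + 109.15 i$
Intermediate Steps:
$k{\left(M,f \right)} = 156 + 2 f$ ($k{\left(M,f \right)} = 2 \left(78 + f\right) = 156 + 2 f$)
$\frac{49800}{21376} + \sqrt{-12374 + k{\left(24,152 \right)}} = \frac{49800}{21376} + \sqrt{-12374 + \left(156 + 2 \cdot 152\right)} = 49800 \cdot \frac{1}{21376} + \sqrt{-12374 + \left(156 + 304\right)} = \frac{6225}{2672} + \sqrt{-12374 + 460} = \frac{6225}{2672} + \sqrt{-11914} = \frac{6225}{2672} + i \sqrt{11914}$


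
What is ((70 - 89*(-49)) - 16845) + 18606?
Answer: 6192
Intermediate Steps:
((70 - 89*(-49)) - 16845) + 18606 = ((70 + 4361) - 16845) + 18606 = (4431 - 16845) + 18606 = -12414 + 18606 = 6192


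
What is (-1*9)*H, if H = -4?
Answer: 36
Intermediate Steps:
(-1*9)*H = -1*9*(-4) = -9*(-4) = 36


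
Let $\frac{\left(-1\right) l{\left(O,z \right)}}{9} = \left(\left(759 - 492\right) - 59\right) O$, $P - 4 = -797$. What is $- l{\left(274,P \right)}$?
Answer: $512928$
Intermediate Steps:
$P = -793$ ($P = 4 - 797 = -793$)
$l{\left(O,z \right)} = - 1872 O$ ($l{\left(O,z \right)} = - 9 \left(\left(759 - 492\right) - 59\right) O = - 9 \left(267 - 59\right) O = - 9 \cdot 208 O = - 1872 O$)
$- l{\left(274,P \right)} = - \left(-1872\right) 274 = \left(-1\right) \left(-512928\right) = 512928$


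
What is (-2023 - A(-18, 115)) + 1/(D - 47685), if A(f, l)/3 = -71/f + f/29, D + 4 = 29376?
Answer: -6477985855/3186462 ≈ -2033.0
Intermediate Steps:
D = 29372 (D = -4 + 29376 = 29372)
A(f, l) = -213/f + 3*f/29 (A(f, l) = 3*(-71/f + f/29) = -213/f + 3*f/29)
(-2023 - A(-18, 115)) + 1/(D - 47685) = (-2023 - (-213/(-18) + (3/29)*(-18))) + 1/(29372 - 47685) = (-2023 - (-213*(-1/18) - 54/29)) + 1/(-18313) = (-2023 - (71/6 - 54/29)) - 1/18313 = (-2023 - 1*1735/174) - 1/18313 = (-2023 - 1735/174) - 1/18313 = -353737/174 - 1/18313 = -6477985855/3186462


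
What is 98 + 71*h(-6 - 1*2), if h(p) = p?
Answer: -470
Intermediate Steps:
98 + 71*h(-6 - 1*2) = 98 + 71*(-6 - 1*2) = 98 + 71*(-6 - 2) = 98 + 71*(-8) = 98 - 568 = -470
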